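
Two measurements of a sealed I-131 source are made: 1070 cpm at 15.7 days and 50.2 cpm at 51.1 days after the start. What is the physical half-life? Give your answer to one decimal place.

8.0 days

Over Δt = 51.1 − 15.7 = 35.4 days, the level fell by a factor of 1070/50.2 ≈ 21.315.
n = log₂(21.315) ≈ 4.4138 half-lives, so t½ = 35.4/4.4138 ≈ 8.0203 days.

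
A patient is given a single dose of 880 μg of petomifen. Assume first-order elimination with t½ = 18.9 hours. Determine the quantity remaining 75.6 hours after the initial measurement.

55 μg

Elapsed time is 4 half-lives (75.6/18.9).
Each half-life halves the amount: 880 × (1/2)^4 = 880/16 = 55 μg.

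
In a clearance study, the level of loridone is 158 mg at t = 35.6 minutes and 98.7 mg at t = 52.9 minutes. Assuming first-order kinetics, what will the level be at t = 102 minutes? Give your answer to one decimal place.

26.0 mg

Over Δt = 52.9 − 35.6 = 17.3 minutes, the level fell by a factor of 158/98.7 ≈ 1.6008.
n = log₂(1.6008) ≈ 0.6788 half-lives, so t½ = 17.3/0.6788 ≈ 25.486 minutes.
From t = 52.9 to t = 102: 98.7 × (1/2)^((102−52.9)/25.486) ≈ 25.964 mg.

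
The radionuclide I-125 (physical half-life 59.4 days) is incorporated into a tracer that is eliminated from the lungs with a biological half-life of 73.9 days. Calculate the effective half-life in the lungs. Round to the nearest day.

33 days

1/t_eff = 1/t_phys + 1/t_biol = 1/59.4 + 1/73.9 = 0.030367 per day.
t_eff = 59.4 × 73.9 / (59.4 + 73.9) ≈ 32.931 days.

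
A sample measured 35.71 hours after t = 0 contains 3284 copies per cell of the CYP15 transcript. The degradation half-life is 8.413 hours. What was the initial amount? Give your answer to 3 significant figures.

62300 copies per cell

Number of half-lives elapsed: n = 35.71/8.413 ≈ 4.2446.
A₀ = A × 2^n = 3284 × 2^4.2446 = 3284 × 18.957 ≈ 62253 copies per cell.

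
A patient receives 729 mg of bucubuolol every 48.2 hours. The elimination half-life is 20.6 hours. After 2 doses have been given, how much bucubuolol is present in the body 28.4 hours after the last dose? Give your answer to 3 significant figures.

336 mg

The 2 doses were given 76.6, 28.4 hours ago.
Total = 729·(1/2)^(76.6/20.6) + 729·(1/2)^(28.4/20.6)
      = 55.381 + 280.36 ≈ 335.74 mg.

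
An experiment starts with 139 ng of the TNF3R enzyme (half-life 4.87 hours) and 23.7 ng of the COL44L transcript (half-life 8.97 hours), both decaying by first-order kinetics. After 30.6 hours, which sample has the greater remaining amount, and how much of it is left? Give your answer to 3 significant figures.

COL44L transcript, 2.23 ng

TNF3R enzyme: 139 × (1/2)^6.2834 ≈ 1.7846 ng.
COL44L transcript: 23.7 × (1/2)^3.4114 ≈ 2.2275 ng.
COL44L transcript has more remaining, at ≈ 2.2275 ng.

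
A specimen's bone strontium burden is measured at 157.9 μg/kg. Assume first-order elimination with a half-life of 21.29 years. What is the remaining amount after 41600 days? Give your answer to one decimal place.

Convert the elapsed time: 41600 days = 113.973 years.
Number of half-lives: n = 113.973/21.29 ≈ 5.3533.
Remaining = 157.9 × (1/2)^5.3533 = 157.9 × 0.024462 ≈ 3.8625 μg/kg.

3.9 μg/kg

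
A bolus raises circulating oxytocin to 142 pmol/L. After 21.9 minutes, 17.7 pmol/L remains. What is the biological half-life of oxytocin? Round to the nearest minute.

7 minutes

A/A₀ = 17.7/142 ≈ 0.12465.
n = log₂(8.0226) ≈ 3.0041 half-lives elapsed in 21.9 minutes.
t½ = 21.9/3.0041 ≈ 7.2901 minutes.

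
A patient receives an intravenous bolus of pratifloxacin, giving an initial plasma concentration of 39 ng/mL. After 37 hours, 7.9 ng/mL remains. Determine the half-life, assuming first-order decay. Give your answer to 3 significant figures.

A/A₀ = 7.9/39 ≈ 0.20256.
n = log₂(4.9367) ≈ 2.3035 half-lives elapsed in 37 hours.
t½ = 37/2.3035 ≈ 16.062 hours.

16.1 hours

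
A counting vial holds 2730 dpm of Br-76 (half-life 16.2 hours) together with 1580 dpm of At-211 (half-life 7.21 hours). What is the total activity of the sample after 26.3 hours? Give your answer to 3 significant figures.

Br-76: 2730 × (1/2)^(26.3/16.2) = 2730 × (1/2)^1.6235 ≈ 886.04 dpm.
At-211: 1580 × (1/2)^(26.3/7.21) = 1580 × (1/2)^3.6477 ≈ 126.06 dpm.
Total = 886.04 + 126.06 ≈ 1012.1 dpm.

1010 dpm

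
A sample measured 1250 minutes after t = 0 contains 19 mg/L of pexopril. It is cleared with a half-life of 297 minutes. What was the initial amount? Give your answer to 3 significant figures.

Number of half-lives elapsed: n = 1250/297 ≈ 4.2088.
A₀ = A × 2^n = 19 × 2^4.2088 = 19 × 18.491 ≈ 351.33 mg/L.

351 mg/L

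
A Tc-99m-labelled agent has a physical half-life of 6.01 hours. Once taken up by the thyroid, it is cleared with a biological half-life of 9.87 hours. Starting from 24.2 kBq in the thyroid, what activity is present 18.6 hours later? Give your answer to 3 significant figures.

1/t_eff = 1/t_phys + 1/t_biol = 1/6.01 + 1/9.87 = 0.26771 per hour.
t_eff = 6.01 × 9.87 / (6.01 + 9.87) ≈ 3.7354 hours.
Remaining = 24.2 × (1/2)^(18.6/3.7354) = 24.2 × (1/2)^4.9793 ≈ 0.76716 kBq.

0.767 kBq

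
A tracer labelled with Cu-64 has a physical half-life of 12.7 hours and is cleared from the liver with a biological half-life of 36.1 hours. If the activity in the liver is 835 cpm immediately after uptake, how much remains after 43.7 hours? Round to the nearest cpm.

33 cpm

1/t_eff = 1/t_phys + 1/t_biol = 1/12.7 + 1/36.1 = 0.10644 per hour.
t_eff = 12.7 × 36.1 / (12.7 + 36.1) ≈ 9.3949 hours.
Remaining = 835 × (1/2)^(43.7/9.3949) = 835 × (1/2)^4.6515 ≈ 33.224 cpm.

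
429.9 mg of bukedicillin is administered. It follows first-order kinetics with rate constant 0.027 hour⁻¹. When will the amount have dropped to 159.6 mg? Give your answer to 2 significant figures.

37 hours

t½ = ln 2 / λ = 0.69315 / 0.027 ≈ 25.672 hours.
Fraction remaining = 159.6/429.9 ≈ 0.37125.
n = log₂(429.9/159.6) = ln(2.6936)/ln 2 ≈ 1.4295 half-lives.
t = n × t½ = 1.4295 × 25.672 ≈ 36.699 hours.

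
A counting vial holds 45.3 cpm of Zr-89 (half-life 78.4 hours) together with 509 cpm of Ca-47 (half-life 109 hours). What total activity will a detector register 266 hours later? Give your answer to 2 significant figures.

98 cpm

Zr-89: 45.3 × (1/2)^(266/78.4) = 45.3 × (1/2)^3.3929 ≈ 4.3127 cpm.
Ca-47: 509 × (1/2)^(266/109) = 509 × (1/2)^2.4404 ≈ 93.777 cpm.
Total = 4.3127 + 93.777 ≈ 98.089 cpm.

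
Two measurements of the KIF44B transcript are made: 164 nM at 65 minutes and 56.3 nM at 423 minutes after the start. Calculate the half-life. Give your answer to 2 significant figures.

230 minutes

Over Δt = 423 − 65 = 358 minutes, the level fell by a factor of 164/56.3 ≈ 2.913.
n = log₂(2.913) ≈ 1.5425 half-lives, so t½ = 358/1.5425 ≈ 232.09 minutes.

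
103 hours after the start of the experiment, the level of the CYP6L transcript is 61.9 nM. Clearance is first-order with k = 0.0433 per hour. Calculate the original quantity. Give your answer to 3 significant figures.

t½ = ln 2 / k = 0.69315 / 0.0433 ≈ 16.008 hours.
Number of half-lives elapsed: n = 103/16.008 ≈ 6.4343.
A₀ = A × 2^n = 61.9 × 2^6.4343 = 61.9 × 86.479 ≈ 5353 nM.

5350 nM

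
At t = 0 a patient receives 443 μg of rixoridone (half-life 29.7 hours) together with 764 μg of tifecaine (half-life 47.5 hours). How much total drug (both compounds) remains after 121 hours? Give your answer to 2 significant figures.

160 μg

rixoridone: 443 × (1/2)^(121/29.7) = 443 × (1/2)^4.0741 ≈ 26.302 μg.
tifecaine: 764 × (1/2)^(121/47.5) = 764 × (1/2)^2.5474 ≈ 130.7 μg.
Total = 26.302 + 130.7 ≈ 157 μg.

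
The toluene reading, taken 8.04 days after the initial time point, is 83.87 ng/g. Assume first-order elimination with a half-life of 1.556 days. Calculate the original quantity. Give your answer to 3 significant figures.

Number of half-lives elapsed: n = 8.04/1.556 ≈ 5.1671.
A₀ = A × 2^n = 83.87 × 2^5.1671 = 83.87 × 35.929 ≈ 3013.4 ng/g.

3010 ng/g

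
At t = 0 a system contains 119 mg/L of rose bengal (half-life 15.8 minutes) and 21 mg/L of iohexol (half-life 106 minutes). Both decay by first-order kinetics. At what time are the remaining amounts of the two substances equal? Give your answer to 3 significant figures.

46.5 minutes

Set 119·(1/2)^(t/15.8) = 21·(1/2)^(t/106).
Taking log₂: log₂(119/21) = t·(1/15.8 − 1/106).
log₂(5.6667) = 2.5025; 1/15.8 − 1/106 = 0.053857.
t = 2.5025 / 0.053857 ≈ 46.465 minutes.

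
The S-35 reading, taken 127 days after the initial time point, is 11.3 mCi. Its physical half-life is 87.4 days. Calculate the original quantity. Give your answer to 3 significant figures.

Number of half-lives elapsed: n = 127/87.4 ≈ 1.4531.
A₀ = A × 2^n = 11.3 × 2^1.4531 = 11.3 × 2.7379 ≈ 30.939 mCi.

30.9 mCi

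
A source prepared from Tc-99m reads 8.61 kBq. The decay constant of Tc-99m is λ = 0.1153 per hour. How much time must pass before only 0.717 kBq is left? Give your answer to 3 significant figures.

t½ = ln 2 / λ = 0.69315 / 0.1153 ≈ 6.0117 hours.
Fraction remaining = 0.717/8.61 ≈ 0.083275.
n = log₂(8.61/0.717) = ln(12.008)/ln 2 ≈ 3.586 half-lives.
t = n × t½ = 3.586 × 6.0117 ≈ 21.558 hours.

21.6 hours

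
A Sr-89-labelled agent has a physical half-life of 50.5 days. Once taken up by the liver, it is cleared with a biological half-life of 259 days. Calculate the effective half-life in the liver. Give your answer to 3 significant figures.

1/t_eff = 1/t_phys + 1/t_biol = 1/50.5 + 1/259 = 0.023663 per day.
t_eff = 50.5 × 259 / (50.5 + 259) ≈ 42.26 days.

42.3 days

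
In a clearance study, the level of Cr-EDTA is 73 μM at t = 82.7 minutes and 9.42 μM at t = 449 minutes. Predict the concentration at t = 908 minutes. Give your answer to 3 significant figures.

Over Δt = 449 − 82.7 = 366.3 minutes, the level fell by a factor of 73/9.42 ≈ 7.7495.
n = log₂(7.7495) ≈ 2.9541 half-lives, so t½ = 366.3/2.9541 ≈ 124 minutes.
From t = 449 to t = 908: 9.42 × (1/2)^((908−449)/124) ≈ 0.72399 μM.

0.724 μM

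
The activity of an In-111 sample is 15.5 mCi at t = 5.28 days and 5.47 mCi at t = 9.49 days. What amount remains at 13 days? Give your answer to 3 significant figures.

Over Δt = 9.49 − 5.28 = 4.21 days, the level fell by a factor of 15.5/5.47 ≈ 2.8336.
n = log₂(2.8336) ≈ 1.5027 half-lives, so t½ = 4.21/1.5027 ≈ 2.8017 days.
From t = 9.49 to t = 13: 5.47 × (1/2)^((13−9.49)/2.8017) ≈ 2.2954 mCi.

2.30 mCi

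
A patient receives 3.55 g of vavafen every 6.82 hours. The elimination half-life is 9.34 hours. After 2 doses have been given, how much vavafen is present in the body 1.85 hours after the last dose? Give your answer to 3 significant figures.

4.96 g

The 2 doses were given 8.67, 1.85 hours ago.
Total = 3.55·(1/2)^(8.67/9.34) + 3.55·(1/2)^(1.85/9.34)
      = 1.8655 + 3.0946 ≈ 4.9601 g.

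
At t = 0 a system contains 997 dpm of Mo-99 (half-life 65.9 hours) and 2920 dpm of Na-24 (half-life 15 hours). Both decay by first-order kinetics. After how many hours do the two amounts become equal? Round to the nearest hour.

30 hours

Set 997·(1/2)^(t/65.9) = 2920·(1/2)^(t/15).
Taking log₂: log₂(997/2920) = t·(1/65.9 − 1/15).
log₂(0.34144) = -1.5503; 1/65.9 − 1/15 = -0.051492.
t = -1.5503 / -0.051492 ≈ 30.108 hours.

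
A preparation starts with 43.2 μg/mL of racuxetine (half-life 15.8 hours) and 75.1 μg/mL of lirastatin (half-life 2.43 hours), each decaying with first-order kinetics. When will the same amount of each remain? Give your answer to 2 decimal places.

Set 43.2·(1/2)^(t/15.8) = 75.1·(1/2)^(t/2.43).
Taking log₂: log₂(43.2/75.1) = t·(1/15.8 − 1/2.43).
log₂(0.57523) = -0.79778; 1/15.8 − 1/2.43 = -0.34823.
t = -0.79778 / -0.34823 ≈ 2.291 hours.

2.29 hours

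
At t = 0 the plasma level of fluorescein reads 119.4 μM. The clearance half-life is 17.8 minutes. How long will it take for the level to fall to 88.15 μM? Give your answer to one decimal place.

7.8 minutes

Fraction remaining = 88.15/119.4 ≈ 0.73827.
n = log₂(119.4/88.15) = ln(1.3545)/ln 2 ≈ 0.43777 half-lives.
t = n × t½ = 0.43777 × 17.8 ≈ 7.7923 minutes.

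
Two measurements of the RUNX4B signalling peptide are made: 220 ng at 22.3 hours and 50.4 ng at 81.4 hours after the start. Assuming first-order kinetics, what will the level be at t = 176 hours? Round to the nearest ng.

5 ng

Over Δt = 81.4 − 22.3 = 59.1 hours, the level fell by a factor of 220/50.4 ≈ 4.3651.
n = log₂(4.3651) ≈ 2.126 half-lives, so t½ = 59.1/2.126 ≈ 27.799 hours.
From t = 81.4 to t = 176: 50.4 × (1/2)^((176−81.4)/27.799) ≈ 4.7644 ng.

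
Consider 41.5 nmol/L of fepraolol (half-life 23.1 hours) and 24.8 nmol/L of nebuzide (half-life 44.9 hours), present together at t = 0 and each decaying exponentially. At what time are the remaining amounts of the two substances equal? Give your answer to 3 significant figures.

35.3 hours

Set 41.5·(1/2)^(t/23.1) = 24.8·(1/2)^(t/44.9).
Taking log₂: log₂(41.5/24.8) = t·(1/23.1 − 1/44.9).
log₂(1.6734) = 0.74277; 1/23.1 − 1/44.9 = 0.021018.
t = 0.74277 / 0.021018 ≈ 35.339 hours.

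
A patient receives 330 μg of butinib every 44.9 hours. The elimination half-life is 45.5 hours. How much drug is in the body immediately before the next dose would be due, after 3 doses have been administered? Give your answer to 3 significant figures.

293 μg

The 3 doses were given 134.7, 89.8, 44.9 hours ago.
Total = 330·(1/2)^(134.7/45.5) + 330·(1/2)^(89.8/45.5) + 330·(1/2)^(44.9/45.5)
      = 42.397 + 84.022 + 166.52 ≈ 292.93 μg.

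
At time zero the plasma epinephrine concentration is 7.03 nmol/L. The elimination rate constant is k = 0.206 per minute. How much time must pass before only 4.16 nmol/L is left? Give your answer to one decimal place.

2.5 minutes

t½ = ln 2 / k = 0.69315 / 0.206 ≈ 3.3648 minutes.
Fraction remaining = 4.16/7.03 ≈ 0.59175.
n = log₂(7.03/4.16) = ln(1.6899)/ln 2 ≈ 0.75694 half-lives.
t = n × t½ = 0.75694 × 3.3648 ≈ 2.5469 minutes.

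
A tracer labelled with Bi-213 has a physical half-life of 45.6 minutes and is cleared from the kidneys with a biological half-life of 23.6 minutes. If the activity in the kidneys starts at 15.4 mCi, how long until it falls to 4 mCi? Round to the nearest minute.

1/t_eff = 1/t_phys + 1/t_biol = 1/45.6 + 1/23.6 = 0.064303 per minute.
t_eff = 45.6 × 23.6 / (45.6 + 23.6) ≈ 15.551 minutes.
n = log₂(15.4/4) ≈ 1.9449; t = 1.9449 × 15.551 ≈ 30.245 minutes.

30 minutes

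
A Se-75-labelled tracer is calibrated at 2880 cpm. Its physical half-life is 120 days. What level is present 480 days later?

Elapsed time is 4 half-lives (480/120).
Each half-life halves the amount: 2880 × (1/2)^4 = 2880/16 = 180 cpm.

180 cpm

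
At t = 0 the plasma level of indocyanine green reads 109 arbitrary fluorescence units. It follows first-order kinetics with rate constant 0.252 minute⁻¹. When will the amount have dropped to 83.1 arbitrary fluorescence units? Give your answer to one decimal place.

t½ = ln 2 / λ = 0.69315 / 0.252 ≈ 2.7506 minutes.
Fraction remaining = 83.1/109 ≈ 0.76239.
n = log₂(109/83.1) = ln(1.3117)/ln 2 ≈ 0.39141 half-lives.
t = n × t½ = 0.39141 × 2.7506 ≈ 1.0766 minutes.

1.1 minutes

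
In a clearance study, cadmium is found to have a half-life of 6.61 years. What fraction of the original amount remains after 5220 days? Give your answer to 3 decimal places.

5220 days = 14.3014 years.
n = 14.3014/6.61 ≈ 2.1636 half-lives.
Fraction remaining = (1/2)^2.1636 ≈ 0.2232.

0.223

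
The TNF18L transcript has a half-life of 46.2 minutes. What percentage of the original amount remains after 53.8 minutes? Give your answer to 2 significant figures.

45%

n = 53.8/46.2 ≈ 1.1645 half-lives.
Fraction remaining = (1/2)^1.1645 ≈ 0.44612, i.e. 44.612%.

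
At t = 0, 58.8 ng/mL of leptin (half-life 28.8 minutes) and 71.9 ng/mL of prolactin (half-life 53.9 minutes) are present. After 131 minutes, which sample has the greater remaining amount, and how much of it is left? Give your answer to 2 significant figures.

leptin: 58.8 × (1/2)^4.5486 ≈ 2.5125 ng/mL.
prolactin: 71.9 × (1/2)^2.4304 ≈ 13.338 ng/mL.
Prolactin has more remaining, at ≈ 13.338 ng/mL.

prolactin, 13 ng/mL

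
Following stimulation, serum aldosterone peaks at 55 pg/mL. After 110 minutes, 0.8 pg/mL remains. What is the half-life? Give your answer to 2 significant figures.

18 minutes

A/A₀ = 0.8/55 ≈ 0.014545.
n = log₂(68.75) ≈ 6.1033 half-lives elapsed in 110 minutes.
t½ = 110/6.1033 ≈ 18.023 minutes.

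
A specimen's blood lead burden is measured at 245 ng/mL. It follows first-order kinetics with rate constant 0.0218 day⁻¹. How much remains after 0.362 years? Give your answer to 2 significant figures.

14 ng/mL

t½ = ln 2 / λ = 0.69315 / 0.0218 ≈ 31.796 days.
Convert the elapsed time: 0.362 years = 132.13 days.
Number of half-lives: n = 132.13/31.796 ≈ 4.1556.
Remaining = 245 × (1/2)^4.1556 = 245 × 0.05611 ≈ 13.747 ng/mL.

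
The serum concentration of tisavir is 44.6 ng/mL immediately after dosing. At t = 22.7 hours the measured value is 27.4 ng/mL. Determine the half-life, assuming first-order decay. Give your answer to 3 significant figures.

32.3 hours

A/A₀ = 27.4/44.6 ≈ 0.61435.
n = log₂(1.6277) ≈ 0.70287 half-lives elapsed in 22.7 hours.
t½ = 22.7/0.70287 ≈ 32.296 hours.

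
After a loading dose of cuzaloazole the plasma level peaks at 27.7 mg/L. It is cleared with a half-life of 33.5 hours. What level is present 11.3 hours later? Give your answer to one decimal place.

21.9 mg/L

Number of half-lives: n = 11.3/33.5 ≈ 0.33731.
Remaining = 27.7 × (1/2)^0.33731 = 27.7 × 0.79151 ≈ 21.925 mg/L.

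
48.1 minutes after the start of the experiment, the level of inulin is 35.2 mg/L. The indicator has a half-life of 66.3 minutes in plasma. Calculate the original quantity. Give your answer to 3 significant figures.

Number of half-lives elapsed: n = 48.1/66.3 ≈ 0.72549.
A₀ = A × 2^n = 35.2 × 2^0.72549 = 35.2 × 1.6535 ≈ 58.202 mg/L.

58.2 mg/L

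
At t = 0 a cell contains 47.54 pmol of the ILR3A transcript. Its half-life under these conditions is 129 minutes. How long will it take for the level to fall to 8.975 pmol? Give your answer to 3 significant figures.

310 minutes

Fraction remaining = 8.975/47.54 ≈ 0.18879.
n = log₂(47.54/8.975) = ln(5.2969)/ln 2 ≈ 2.4052 half-lives.
t = n × t½ = 2.4052 × 129 ≈ 310.27 minutes.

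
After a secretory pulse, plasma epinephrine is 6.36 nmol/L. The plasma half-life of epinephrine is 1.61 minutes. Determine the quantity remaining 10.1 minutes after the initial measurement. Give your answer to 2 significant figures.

0.082 nmol/L

Number of half-lives: n = 10.1/1.61 ≈ 6.2733.
Remaining = 6.36 × (1/2)^6.2733 = 6.36 × 0.012929 ≈ 0.082226 nmol/L.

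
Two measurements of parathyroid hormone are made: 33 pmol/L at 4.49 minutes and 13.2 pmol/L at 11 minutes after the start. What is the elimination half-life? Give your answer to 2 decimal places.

4.92 minutes

Over Δt = 11 − 4.49 = 6.51 minutes, the level fell by a factor of 33/13.2 ≈ 2.5.
n = log₂(2.5) ≈ 1.3219 half-lives, so t½ = 6.51/1.3219 ≈ 4.9246 minutes.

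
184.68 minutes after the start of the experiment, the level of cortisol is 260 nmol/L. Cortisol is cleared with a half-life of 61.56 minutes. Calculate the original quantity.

Number of half-lives elapsed: n = 184.68/61.56 ≈ 3.
A₀ = A × 2^n = 260 × 2^3 = 260 × 8 ≈ 2080 nmol/L.

2080 nmol/L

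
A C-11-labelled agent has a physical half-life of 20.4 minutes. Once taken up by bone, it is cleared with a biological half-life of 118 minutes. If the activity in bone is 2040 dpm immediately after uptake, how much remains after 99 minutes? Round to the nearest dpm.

39 dpm

1/t_eff = 1/t_phys + 1/t_biol = 1/20.4 + 1/118 = 0.057494 per minute.
t_eff = 20.4 × 118 / (20.4 + 118) ≈ 17.393 minutes.
Remaining = 2040 × (1/2)^(99/17.393) = 2040 × (1/2)^5.6919 ≈ 39.463 dpm.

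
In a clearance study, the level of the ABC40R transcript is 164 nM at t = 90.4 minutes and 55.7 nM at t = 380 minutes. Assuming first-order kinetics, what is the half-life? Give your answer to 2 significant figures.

190 minutes

Over Δt = 380 − 90.4 = 289.6 minutes, the level fell by a factor of 164/55.7 ≈ 2.9443.
n = log₂(2.9443) ≈ 1.5579 half-lives, so t½ = 289.6/1.5579 ≈ 185.89 minutes.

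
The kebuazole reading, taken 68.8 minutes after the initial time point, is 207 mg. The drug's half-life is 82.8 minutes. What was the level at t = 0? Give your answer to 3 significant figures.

368 mg

Number of half-lives elapsed: n = 68.8/82.8 ≈ 0.83092.
A₀ = A × 2^n = 207 × 2^0.83092 = 207 × 1.7788 ≈ 368.22 mg.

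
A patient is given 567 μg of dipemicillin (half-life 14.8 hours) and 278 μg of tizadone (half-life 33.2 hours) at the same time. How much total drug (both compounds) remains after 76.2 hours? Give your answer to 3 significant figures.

dipemicillin: 567 × (1/2)^(76.2/14.8) = 567 × (1/2)^5.1486 ≈ 15.984 μg.
tizadone: 278 × (1/2)^(76.2/33.2) = 278 × (1/2)^2.2952 ≈ 56.64 μg.
Total = 15.984 + 56.64 ≈ 72.624 μg.

72.6 μg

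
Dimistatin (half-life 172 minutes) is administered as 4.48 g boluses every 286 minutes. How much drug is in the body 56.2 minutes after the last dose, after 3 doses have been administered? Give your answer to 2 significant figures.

5.1 g

The 3 doses were given 628.2, 342.2, 56.2 minutes ago.
Total = 4.48·(1/2)^(628.2/172) + 4.48·(1/2)^(342.2/172) + 4.48·(1/2)^(56.2/172)
      = 0.3563 + 1.1282 + 3.5721 ≈ 5.0565 g.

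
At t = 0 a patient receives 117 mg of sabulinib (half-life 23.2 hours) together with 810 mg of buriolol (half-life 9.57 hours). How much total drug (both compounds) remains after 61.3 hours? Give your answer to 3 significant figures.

sabulinib: 117 × (1/2)^(61.3/23.2) = 117 × (1/2)^2.6422 ≈ 18.741 mg.
buriolol: 810 × (1/2)^(61.3/9.57) = 810 × (1/2)^6.4054 ≈ 9.5556 mg.
Total = 18.741 + 9.5556 ≈ 28.297 mg.

28.3 mg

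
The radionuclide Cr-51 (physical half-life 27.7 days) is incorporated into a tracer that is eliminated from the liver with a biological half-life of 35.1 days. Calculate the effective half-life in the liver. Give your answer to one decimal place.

1/t_eff = 1/t_phys + 1/t_biol = 1/27.7 + 1/35.1 = 0.064591 per day.
t_eff = 27.7 × 35.1 / (27.7 + 35.1) ≈ 15.482 days.

15.5 days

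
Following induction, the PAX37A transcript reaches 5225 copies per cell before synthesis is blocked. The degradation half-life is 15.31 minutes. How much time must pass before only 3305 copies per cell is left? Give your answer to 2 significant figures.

Fraction remaining = 3305/5225 ≈ 0.63254.
n = log₂(5225/3305) = ln(1.5809)/ln 2 ≈ 0.66078 half-lives.
t = n × t½ = 0.66078 × 15.31 ≈ 10.117 minutes.

10 minutes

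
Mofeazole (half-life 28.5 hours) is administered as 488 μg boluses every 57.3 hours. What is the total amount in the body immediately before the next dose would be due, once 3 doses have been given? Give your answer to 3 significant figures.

The 3 doses were given 171.9, 114.6, 57.3 hours ago.
Total = 488·(1/2)^(171.9/28.5) + 488·(1/2)^(114.6/28.5) + 488·(1/2)^(57.3/28.5)
      = 7.4599 + 30.058 + 121.11 ≈ 158.63 μg.

159 μg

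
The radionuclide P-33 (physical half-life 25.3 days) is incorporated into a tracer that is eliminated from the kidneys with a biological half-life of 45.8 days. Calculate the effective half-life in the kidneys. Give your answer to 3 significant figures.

1/t_eff = 1/t_phys + 1/t_biol = 1/25.3 + 1/45.8 = 0.06136 per day.
t_eff = 25.3 × 45.8 / (25.3 + 45.8) ≈ 16.297 days.

16.3 days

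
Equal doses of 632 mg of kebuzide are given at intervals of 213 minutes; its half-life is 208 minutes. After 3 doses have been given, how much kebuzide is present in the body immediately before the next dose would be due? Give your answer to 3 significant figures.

The 3 doses were given 639, 426, 213 minutes ago.
Total = 632·(1/2)^(639/208) + 632·(1/2)^(426/208) + 632·(1/2)^(213/208)
      = 75.148 + 152.82 + 310.78 ≈ 538.75 mg.

539 mg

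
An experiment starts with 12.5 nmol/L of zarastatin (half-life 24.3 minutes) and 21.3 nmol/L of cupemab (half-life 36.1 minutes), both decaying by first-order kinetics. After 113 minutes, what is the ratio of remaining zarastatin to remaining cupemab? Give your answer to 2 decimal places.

0.20

zarastatin: 12.5 × (1/2)^(113/24.3) = 12.5 × (1/2)^4.6502 ≈ 0.4978 nmol/L.
cupemab: 21.3 × (1/2)^(113/36.1) = 21.3 × (1/2)^3.1302 ≈ 2.4327 nmol/L.
Ratio ≈ 0.4978 / 2.4327 ≈ 0.20463.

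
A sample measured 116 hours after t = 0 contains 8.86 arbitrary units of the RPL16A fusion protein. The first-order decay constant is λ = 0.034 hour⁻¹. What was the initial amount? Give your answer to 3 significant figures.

t½ = ln 2 / λ = 0.69315 / 0.034 ≈ 20.387 hours.
Number of half-lives elapsed: n = 116/20.387 ≈ 5.69.
A₀ = A × 2^n = 8.86 × 2^5.69 = 8.86 × 51.625 ≈ 457.39 arbitrary units.

457 arbitrary units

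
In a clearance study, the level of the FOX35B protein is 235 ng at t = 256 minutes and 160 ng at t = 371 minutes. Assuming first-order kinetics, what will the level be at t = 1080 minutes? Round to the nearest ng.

Over Δt = 371 − 256 = 115 minutes, the level fell by a factor of 235/160 ≈ 1.4688.
n = log₂(1.4688) ≈ 0.55459 half-lives, so t½ = 115/0.55459 ≈ 207.36 minutes.
From t = 371 to t = 1080: 160 × (1/2)^((1080−371)/207.36) ≈ 14.957 ng.

15 ng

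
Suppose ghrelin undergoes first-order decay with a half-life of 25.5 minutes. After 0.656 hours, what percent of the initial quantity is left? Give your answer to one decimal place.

34.3%

0.656 hours = 39.36 minutes.
n = 39.36/25.5 ≈ 1.5435 half-lives.
Fraction remaining = (1/2)^1.5435 ≈ 0.34305, i.e. 34.305%.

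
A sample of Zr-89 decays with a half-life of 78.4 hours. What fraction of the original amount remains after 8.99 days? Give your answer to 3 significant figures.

0.148

8.99 days = 215.76 hours.
n = 215.76/78.4 ≈ 2.752 half-lives.
Fraction remaining = (1/2)^2.752 ≈ 0.14844.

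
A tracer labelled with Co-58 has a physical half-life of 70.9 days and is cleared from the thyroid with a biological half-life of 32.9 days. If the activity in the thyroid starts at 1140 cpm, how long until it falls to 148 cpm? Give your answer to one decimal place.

1/t_eff = 1/t_phys + 1/t_biol = 1/70.9 + 1/32.9 = 0.0445 per day.
t_eff = 70.9 × 32.9 / (70.9 + 32.9) ≈ 22.472 days.
n = log₂(1140/148) ≈ 2.9454; t = 2.9454 × 22.472 ≈ 66.189 days.

66.2 days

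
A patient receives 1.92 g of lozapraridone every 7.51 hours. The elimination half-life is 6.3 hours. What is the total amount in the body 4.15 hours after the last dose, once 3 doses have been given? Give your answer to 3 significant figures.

The 3 doses were given 19.17, 11.66, 4.15 hours ago.
Total = 1.92·(1/2)^(19.17/6.3) + 1.92·(1/2)^(11.66/6.3) + 1.92·(1/2)^(4.15/6.3)
      = 0.23298 + 0.5323 + 1.2162 ≈ 1.9815 g.

1.98 g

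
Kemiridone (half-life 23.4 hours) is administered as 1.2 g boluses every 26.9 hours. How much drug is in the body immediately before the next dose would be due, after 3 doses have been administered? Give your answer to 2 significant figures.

0.89 g

The 3 doses were given 80.7, 53.8, 26.9 hours ago.
Total = 1.2·(1/2)^(80.7/23.4) + 1.2·(1/2)^(53.8/23.4) + 1.2·(1/2)^(26.9/23.4)
      = 0.1099 + 0.24382 + 0.54091 ≈ 0.89463 g.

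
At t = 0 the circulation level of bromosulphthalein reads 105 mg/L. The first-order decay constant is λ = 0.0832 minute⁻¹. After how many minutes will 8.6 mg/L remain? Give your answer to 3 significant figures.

t½ = ln 2 / λ = 0.69315 / 0.0832 ≈ 8.3311 minutes.
Fraction remaining = 8.6/105 ≈ 0.081905.
n = log₂(105/8.6) = ln(12.209)/ln 2 ≈ 3.6099 half-lives.
t = n × t½ = 3.6099 × 8.3311 ≈ 30.074 minutes.

30.1 minutes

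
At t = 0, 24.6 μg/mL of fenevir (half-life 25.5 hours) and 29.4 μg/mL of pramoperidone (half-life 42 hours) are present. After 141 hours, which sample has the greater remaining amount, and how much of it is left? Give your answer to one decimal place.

pramoperidone, 2.9 μg/mL

fenevir: 24.6 × (1/2)^5.5294 ≈ 0.53262 μg/mL.
pramoperidone: 29.4 × (1/2)^3.3571 ≈ 2.8691 μg/mL.
Pramoperidone has more remaining, at ≈ 2.8691 μg/mL.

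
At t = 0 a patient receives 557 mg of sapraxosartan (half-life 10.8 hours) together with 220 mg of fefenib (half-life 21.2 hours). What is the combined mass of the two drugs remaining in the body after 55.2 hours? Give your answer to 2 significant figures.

sapraxosartan: 557 × (1/2)^(55.2/10.8) = 557 × (1/2)^5.1111 ≈ 16.116 mg.
fefenib: 220 × (1/2)^(55.2/21.2) = 220 × (1/2)^2.6038 ≈ 36.192 mg.
Total = 16.116 + 36.192 ≈ 52.308 mg.

52 mg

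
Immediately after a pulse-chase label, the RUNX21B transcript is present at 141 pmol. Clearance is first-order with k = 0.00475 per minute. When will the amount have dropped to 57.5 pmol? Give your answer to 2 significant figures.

190 minutes

t½ = ln 2 / k = 0.69315 / 0.00475 ≈ 145.93 minutes.
Fraction remaining = 57.5/141 ≈ 0.4078.
n = log₂(141/57.5) = ln(2.4522)/ln 2 ≈ 1.2941 half-lives.
t = n × t½ = 1.2941 × 145.93 ≈ 188.84 minutes.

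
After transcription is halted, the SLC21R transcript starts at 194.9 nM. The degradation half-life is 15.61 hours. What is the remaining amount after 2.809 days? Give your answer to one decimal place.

Convert the elapsed time: 2.809 days = 67.416 hours.
Number of half-lives: n = 67.416/15.61 ≈ 4.3188.
Remaining = 194.9 × (1/2)^4.3188 = 194.9 × 0.05011 ≈ 9.7664 nM.

9.8 nM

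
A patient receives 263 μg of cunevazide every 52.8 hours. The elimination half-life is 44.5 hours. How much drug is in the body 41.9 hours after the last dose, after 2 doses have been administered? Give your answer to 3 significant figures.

The 2 doses were given 94.7, 41.9 hours ago.
Total = 263·(1/2)^(94.7/44.5) + 263·(1/2)^(41.9/44.5)
      = 60.164 + 136.93 ≈ 197.1 μg.

197 μg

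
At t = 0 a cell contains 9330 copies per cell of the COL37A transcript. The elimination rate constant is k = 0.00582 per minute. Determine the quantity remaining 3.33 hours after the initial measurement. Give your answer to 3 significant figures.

t½ = ln 2 / k = 0.69315 / 0.00582 ≈ 119.1 minutes.
Convert the elapsed time: 3.33 hours = 199.8 minutes.
Number of half-lives: n = 199.8/119.1 ≈ 1.6776.
Remaining = 9330 × (1/2)^1.6776 = 9330 × 0.3126 ≈ 2916.5 copies per cell.

2920 copies per cell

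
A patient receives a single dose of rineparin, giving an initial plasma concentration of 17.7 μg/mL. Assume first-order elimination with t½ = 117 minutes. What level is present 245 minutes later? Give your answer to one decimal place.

4.1 μg/mL

Number of half-lives: n = 245/117 ≈ 2.094.
Remaining = 17.7 × (1/2)^2.094 = 17.7 × 0.23423 ≈ 4.1458 μg/mL.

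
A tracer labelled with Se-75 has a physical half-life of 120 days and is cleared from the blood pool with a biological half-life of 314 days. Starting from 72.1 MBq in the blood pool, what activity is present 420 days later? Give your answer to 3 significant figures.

2.52 MBq

1/t_eff = 1/t_phys + 1/t_biol = 1/120 + 1/314 = 0.011518 per day.
t_eff = 120 × 314 / (120 + 314) ≈ 86.82 days.
Remaining = 72.1 × (1/2)^(420/86.82) = 72.1 × (1/2)^4.8376 ≈ 2.5216 MBq.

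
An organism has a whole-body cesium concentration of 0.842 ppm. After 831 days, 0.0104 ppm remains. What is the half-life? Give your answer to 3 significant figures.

A/A₀ = 0.0104/0.842 ≈ 0.012352.
n = log₂(80.962) ≈ 6.3392 half-lives elapsed in 831 days.
t½ = 831/6.3392 ≈ 131.09 days.

131 days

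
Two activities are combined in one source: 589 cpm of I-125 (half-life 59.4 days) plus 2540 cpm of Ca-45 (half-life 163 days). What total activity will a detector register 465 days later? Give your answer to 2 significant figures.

350 cpm

I-125: 589 × (1/2)^(465/59.4) = 589 × (1/2)^7.8283 ≈ 2.5916 cpm.
Ca-45: 2540 × (1/2)^(465/163) = 2540 × (1/2)^2.8528 ≈ 351.61 cpm.
Total = 2.5916 + 351.61 ≈ 354.21 cpm.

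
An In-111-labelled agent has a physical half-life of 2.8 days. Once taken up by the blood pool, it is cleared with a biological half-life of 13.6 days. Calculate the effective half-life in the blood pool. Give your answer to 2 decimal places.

2.32 days

1/t_eff = 1/t_phys + 1/t_biol = 1/2.8 + 1/13.6 = 0.43067 per day.
t_eff = 2.8 × 13.6 / (2.8 + 13.6) ≈ 2.322 days.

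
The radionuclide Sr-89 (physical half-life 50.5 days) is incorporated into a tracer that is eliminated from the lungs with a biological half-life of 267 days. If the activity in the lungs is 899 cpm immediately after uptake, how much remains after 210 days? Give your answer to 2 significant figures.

1/t_eff = 1/t_phys + 1/t_biol = 1/50.5 + 1/267 = 0.023547 per day.
t_eff = 50.5 × 267 / (50.5 + 267) ≈ 42.468 days.
Remaining = 899 × (1/2)^(210/42.468) = 899 × (1/2)^4.9449 ≈ 29.187 cpm.

29 cpm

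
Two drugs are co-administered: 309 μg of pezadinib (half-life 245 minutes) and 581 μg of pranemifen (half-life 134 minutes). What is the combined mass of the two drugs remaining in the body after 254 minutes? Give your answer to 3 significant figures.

307 μg

pezadinib: 309 × (1/2)^(254/245) = 309 × (1/2)^1.0367 ≈ 150.62 μg.
pranemifen: 581 × (1/2)^(254/134) = 581 × (1/2)^1.8955 ≈ 156.16 μg.
Total = 150.62 + 156.16 ≈ 306.77 μg.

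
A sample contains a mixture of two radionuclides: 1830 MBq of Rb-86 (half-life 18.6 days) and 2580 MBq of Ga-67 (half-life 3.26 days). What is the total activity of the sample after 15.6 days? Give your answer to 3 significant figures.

Rb-86: 1830 × (1/2)^(15.6/18.6) = 1830 × (1/2)^0.83871 ≈ 1023.2 MBq.
Ga-67: 2580 × (1/2)^(15.6/3.26) = 2580 × (1/2)^4.7853 ≈ 93.564 MBq.
Total = 1023.2 + 93.564 ≈ 1116.8 MBq.

1120 MBq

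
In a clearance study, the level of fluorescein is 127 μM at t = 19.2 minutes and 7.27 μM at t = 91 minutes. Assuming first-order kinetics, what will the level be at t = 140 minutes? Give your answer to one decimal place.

1.0 μM

Over Δt = 91 − 19.2 = 71.8 minutes, the level fell by a factor of 127/7.27 ≈ 17.469.
n = log₂(17.469) ≈ 4.1267 half-lives, so t½ = 71.8/4.1267 ≈ 17.399 minutes.
From t = 91 to t = 140: 7.27 × (1/2)^((140−91)/17.399) ≈ 1.0322 μM.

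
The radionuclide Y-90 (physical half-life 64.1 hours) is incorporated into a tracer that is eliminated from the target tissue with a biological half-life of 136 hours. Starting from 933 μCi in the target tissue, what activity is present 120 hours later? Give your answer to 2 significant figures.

140 μCi

1/t_eff = 1/t_phys + 1/t_biol = 1/64.1 + 1/136 = 0.022954 per hour.
t_eff = 64.1 × 136 / (64.1 + 136) ≈ 43.566 hours.
Remaining = 933 × (1/2)^(120/43.566) = 933 × (1/2)^2.7544 ≈ 138.27 μCi.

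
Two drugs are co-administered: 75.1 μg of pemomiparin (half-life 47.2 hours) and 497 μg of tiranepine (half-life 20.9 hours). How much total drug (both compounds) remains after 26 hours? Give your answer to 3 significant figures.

261 μg

pemomiparin: 75.1 × (1/2)^(26/47.2) = 75.1 × (1/2)^0.55085 ≈ 51.265 μg.
tiranepine: 497 × (1/2)^(26/20.9) = 497 × (1/2)^1.244 ≈ 209.83 μg.
Total = 51.265 + 209.83 ≈ 261.1 μg.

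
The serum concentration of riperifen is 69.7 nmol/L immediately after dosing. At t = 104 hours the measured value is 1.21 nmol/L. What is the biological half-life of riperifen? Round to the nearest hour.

A/A₀ = 1.21/69.7 ≈ 0.01736.
n = log₂(57.603) ≈ 5.8481 half-lives elapsed in 104 hours.
t½ = 104/5.8481 ≈ 17.784 hours.

18 hours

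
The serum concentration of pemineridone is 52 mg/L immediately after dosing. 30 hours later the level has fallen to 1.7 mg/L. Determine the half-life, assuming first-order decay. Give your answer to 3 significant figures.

6.08 hours

A/A₀ = 1.7/52 ≈ 0.032692.
n = log₂(30.588) ≈ 4.9349 half-lives elapsed in 30 hours.
t½ = 30/4.9349 ≈ 6.0791 hours.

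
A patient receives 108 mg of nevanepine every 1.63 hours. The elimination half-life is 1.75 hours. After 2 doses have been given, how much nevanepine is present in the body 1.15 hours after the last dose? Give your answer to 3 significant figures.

104 mg

The 2 doses were given 2.78, 1.15 hours ago.
Total = 108·(1/2)^(2.78/1.75) + 108·(1/2)^(1.15/1.75)
      = 35.91 + 68.486 ≈ 104.4 mg.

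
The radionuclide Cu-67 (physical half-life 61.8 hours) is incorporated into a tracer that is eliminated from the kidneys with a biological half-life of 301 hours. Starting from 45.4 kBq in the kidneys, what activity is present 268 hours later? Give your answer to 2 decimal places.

1.21 kBq

1/t_eff = 1/t_phys + 1/t_biol = 1/61.8 + 1/301 = 0.019503 per hour.
t_eff = 61.8 × 301 / (61.8 + 301) ≈ 51.273 hours.
Remaining = 45.4 × (1/2)^(268/51.273) = 45.4 × (1/2)^5.2269 ≈ 1.2122 kBq.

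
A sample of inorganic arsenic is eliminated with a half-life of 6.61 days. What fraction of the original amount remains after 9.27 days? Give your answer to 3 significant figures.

n = 9.27/6.61 ≈ 1.4024 half-lives.
Fraction remaining = (1/2)^1.4024 ≈ 0.37829.

0.378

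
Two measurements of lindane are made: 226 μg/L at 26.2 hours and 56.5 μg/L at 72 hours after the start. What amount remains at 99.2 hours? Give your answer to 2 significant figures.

Over Δt = 72 − 26.2 = 45.8 hours, the level fell by a factor of 226/56.5 ≈ 4.
n = log₂(4) ≈ 2 half-lives, so t½ = 45.8/2 ≈ 22.9 hours.
From t = 72 to t = 99.2: 56.5 × (1/2)^((99.2−72)/22.9) ≈ 24.802 μg/L.

25 μg/L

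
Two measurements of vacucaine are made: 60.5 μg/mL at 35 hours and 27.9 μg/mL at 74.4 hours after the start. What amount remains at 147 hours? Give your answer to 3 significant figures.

Over Δt = 74.4 − 35 = 39.4 hours, the level fell by a factor of 60.5/27.9 ≈ 2.1685.
n = log₂(2.1685) ≈ 1.1167 half-lives, so t½ = 39.4/1.1167 ≈ 35.283 hours.
From t = 74.4 to t = 147: 27.9 × (1/2)^((147−74.4)/35.283) ≈ 6.7019 μg/mL.

6.70 μg/mL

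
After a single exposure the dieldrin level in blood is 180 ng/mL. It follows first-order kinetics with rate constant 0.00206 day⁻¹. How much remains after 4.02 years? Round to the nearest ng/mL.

9 ng/mL

t½ = ln 2 / λ = 0.69315 / 0.00206 ≈ 336.48 days.
Convert the elapsed time: 4.02 years = 1467.3 days.
Number of half-lives: n = 1467.3/336.48 ≈ 4.3607.
Remaining = 180 × (1/2)^4.3607 = 180 × 0.048673 ≈ 8.7611 ng/mL.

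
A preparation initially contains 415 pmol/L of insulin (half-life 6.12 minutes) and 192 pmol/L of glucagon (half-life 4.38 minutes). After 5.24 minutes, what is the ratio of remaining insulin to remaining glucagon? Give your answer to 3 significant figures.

2.74

insulin: 415 × (1/2)^(5.24/6.12) = 415 × (1/2)^0.85621 ≈ 229.25 pmol/L.
glucagon: 192 × (1/2)^(5.24/4.38) = 192 × (1/2)^1.1963 ≈ 83.785 pmol/L.
Ratio ≈ 229.25 / 83.785 ≈ 2.7361.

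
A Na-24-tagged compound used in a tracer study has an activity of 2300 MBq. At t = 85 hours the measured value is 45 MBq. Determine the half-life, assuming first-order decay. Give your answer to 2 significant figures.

15 hours

A/A₀ = 45/2300 ≈ 0.019565.
n = log₂(51.111) ≈ 5.6756 half-lives elapsed in 85 hours.
t½ = 85/5.6756 ≈ 14.976 hours.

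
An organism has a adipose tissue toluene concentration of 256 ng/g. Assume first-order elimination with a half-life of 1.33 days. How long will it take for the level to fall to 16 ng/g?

16/256 = 1/16, so 4 half-lives have elapsed.
t = 4 × 1.33 = 5.32 days.

5.32 days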